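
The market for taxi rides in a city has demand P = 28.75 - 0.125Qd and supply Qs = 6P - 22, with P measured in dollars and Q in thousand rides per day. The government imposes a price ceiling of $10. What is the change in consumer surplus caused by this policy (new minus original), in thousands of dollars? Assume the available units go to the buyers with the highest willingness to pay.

Rearranging demand gives Qd = 230 - 8P. In a free market, 230 - 8P = 6P - 22 gives the equilibrium P* = 18, Q* = 86.
The ceiling of 10 is below the equilibrium price 18, so it binds.
At P = 10: Qd = 230 - 8·10 = 150 and Qs = 6·10 - 22 = 38.
Consumer surplus without the control is ½ · (28.75 - 18) · 86 = 462.25.
With the ceiling, 38 units are sold at 10 (assume they go to the highest-value buyers). The demand price at Q = 38 is 24, so CS = ½ · [(28.75 - 10) + (24 - 10)] · 38 = 622.25.
Change in consumer surplus = 622.25 - 462.25 = 160.

160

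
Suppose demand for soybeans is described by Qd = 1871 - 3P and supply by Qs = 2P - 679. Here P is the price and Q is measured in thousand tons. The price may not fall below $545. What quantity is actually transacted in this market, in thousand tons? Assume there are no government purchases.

Equilibrium: 1871 - 3P = 2P - 679, so 2550 = 5P and P* = 510, Q* = 341.
Since 545 > 510, the floor is binding.
At P = 545: Qd = 1871 - 3·545 = 236 and Qs = 2·545 - 679 = 411.
The quantity actually transacted is the short side, demand: 236.

236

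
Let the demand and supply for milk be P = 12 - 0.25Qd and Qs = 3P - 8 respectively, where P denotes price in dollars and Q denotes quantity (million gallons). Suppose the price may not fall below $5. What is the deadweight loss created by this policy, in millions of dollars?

Rearranging demand gives Qd = 48 - 4P. Without the control the market clears where 48 - 4P = 3P - 8, i.e. P* = 8 and Q* = 16.
The floor of 5 is below the equilibrium price 8, so it is not binding; the market clears at P* = 8, Q* = 16.
Since the control does not bind, no trades are prevented and deadweight loss is zero.

0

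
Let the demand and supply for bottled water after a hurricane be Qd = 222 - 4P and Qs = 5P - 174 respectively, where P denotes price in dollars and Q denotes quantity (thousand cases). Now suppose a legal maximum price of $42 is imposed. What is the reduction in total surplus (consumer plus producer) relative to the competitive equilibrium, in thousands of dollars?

Without the control the market clears where 222 - 4P = 5P - 174, i.e. P* = 44 and Q* = 46.
Because the ceiling (42) lies below the market-clearing price, it is binding.
At P = 42: Qd = 222 - 4·42 = 54 and Qs = 5·42 - 174 = 36.
Quantity traded falls to 36. At Q = 36 the demand price is (222 - 36)/4 = 46.5 and the supply price is (174 + 36)/5 = 42.
Deadweight loss = ½ · (46.5 - 42) · (46 - 36) = ½ · 4.5 · 10 = 22.5.

22.5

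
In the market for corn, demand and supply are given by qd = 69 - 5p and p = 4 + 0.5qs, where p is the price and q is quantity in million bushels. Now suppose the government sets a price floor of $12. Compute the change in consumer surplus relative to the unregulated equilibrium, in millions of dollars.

Rearranging supply gives qs = 2p - 8. Setting quantity demanded equal to quantity supplied, 69 - 5p = 2p - 8, gives p* = 11 and q* = 14.
The floor of 12 is above the equilibrium price 11, so it binds.
At p = 12: qd = 69 - 5·12 = 9 and qs = 2·12 - 8 = 16.
Consumer surplus without the control is ½ · (13.8 - 11) · 14 = 19.6.
With the floor, consumers buy 9 units at 12, so CS = ½ · (13.8 - 12) · 9 = 8.1.
Change in consumer surplus = 8.1 - 19.6 = -11.5.

-11.5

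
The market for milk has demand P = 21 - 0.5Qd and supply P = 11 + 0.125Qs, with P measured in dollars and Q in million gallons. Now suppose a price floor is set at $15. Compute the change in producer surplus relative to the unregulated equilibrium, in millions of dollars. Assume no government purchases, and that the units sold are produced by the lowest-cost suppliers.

Rearranging demand gives Qd = 42 - 2P; rearranging supply gives Qs = 8P - 88. Without the control the market clears where 42 - 2P = 8P - 88, i.e. P* = 13 and Q* = 16.
Since 15 > 13, the floor is binding.
At P = 15: Qd = 42 - 2·15 = 12 and Qs = 8·15 - 88 = 32.
Producer surplus without the control is ½ · (13 - 11) · 16 = 16.
With the floor, 12 units are sold at 15. The supply price at Q = 12 is 12.5, so PS = ½ · [(15 - 11) + (15 - 12.5)] · 12 = 39.
Change in producer surplus = 39 - 16 = 23.

23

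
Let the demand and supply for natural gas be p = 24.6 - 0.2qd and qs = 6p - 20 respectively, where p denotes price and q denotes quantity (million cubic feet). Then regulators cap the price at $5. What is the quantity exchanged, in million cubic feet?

10

Rearranging demand gives qd = 123 - 5p. In a free market, 123 - 5p = 6p - 20 gives the equilibrium p* = 13, q* = 58.
The ceiling of 5 is below the equilibrium price 13, so it binds.
At p = 5: qd = 123 - 5·5 = 98 and qs = 6·5 - 20 = 10.
The quantity actually transacted is the short side, supply: 10.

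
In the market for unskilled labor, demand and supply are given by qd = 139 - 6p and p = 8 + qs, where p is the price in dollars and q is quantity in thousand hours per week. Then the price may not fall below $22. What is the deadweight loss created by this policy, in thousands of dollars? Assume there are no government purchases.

Rearranging supply gives qs = p - 8. Without the control the market clears where 139 - 6p = p - 8, i.e. p* = 21 and q* = 13.
The floor of 22 is above the equilibrium price 21, so it binds.
At p = 22: qd = 139 - 6·22 = 7 and qs = 22 - 8 = 14.
Quantity traded falls to 7. At q = 7 the demand price is (139 - 7)/6 = 22 and the supply price is 8 + 7 = 15.
Deadweight loss = ½ · (22 - 15) · (13 - 7) = ½ · 7 · 6 = 21.

21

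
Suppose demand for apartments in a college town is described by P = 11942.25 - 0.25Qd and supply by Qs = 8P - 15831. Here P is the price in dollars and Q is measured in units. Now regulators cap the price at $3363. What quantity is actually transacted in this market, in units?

Rearranging demand gives Qd = 47769 - 4P. In a free market, 47769 - 4P = 8P - 15831 gives the equilibrium P* = 5300, Q* = 26569.
Since 3363 < 5300, the ceiling is binding.
At P = 3363: Qd = 47769 - 4·3363 = 34317 and Qs = 8·3363 - 15831 = 11073.
The quantity actually transacted is the short side, supply: 11073.

11073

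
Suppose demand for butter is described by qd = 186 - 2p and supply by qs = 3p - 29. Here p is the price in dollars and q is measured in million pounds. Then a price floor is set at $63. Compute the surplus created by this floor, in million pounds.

100

Without the control the market clears where 186 - 2p = 3p - 29, i.e. p* = 43 and q* = 100.
The floor of 63 is above the equilibrium price 43, so it binds.
At p = 63: qd = 186 - 2·63 = 60 and qs = 3·63 - 29 = 160.
Surplus = qs - qd = 160 - 60 = 100.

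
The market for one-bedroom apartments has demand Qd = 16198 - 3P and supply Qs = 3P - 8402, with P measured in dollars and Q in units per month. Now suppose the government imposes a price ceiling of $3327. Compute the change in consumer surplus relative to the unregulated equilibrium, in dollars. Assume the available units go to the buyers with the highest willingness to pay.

324273.5

In a free market, 16198 - 3P = 3P - 8402 gives the equilibrium P* = 4100, Q* = 3898.
The ceiling of 3327 is below the equilibrium price 4100, so it binds.
At P = 3327: Qd = 16198 - 3·3327 = 6217 and Qs = 3·3327 - 8402 = 1579.
Consumer surplus without the control is ½ · (16198/3 - 4100) · 3898 = 7597202/3.
With the ceiling, 1579 units are sold at 3327 (assume they go to the highest-value buyers). The demand price at Q = 1579 is 4873, so CS = ½ · [(16198/3 - 3327) + (4873 - 3327)] · 1579 = 17140045/6.
Change in consumer surplus = 17140045/6 - 7597202/3 = 324273.5.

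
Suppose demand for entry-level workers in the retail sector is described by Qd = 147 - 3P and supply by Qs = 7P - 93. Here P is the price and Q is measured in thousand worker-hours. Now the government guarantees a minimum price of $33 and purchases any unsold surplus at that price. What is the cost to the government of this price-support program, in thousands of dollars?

2970

In a free market, 147 - 3P = 7P - 93 gives the equilibrium P* = 24, Q* = 75.
Since 33 > 24, the floor is binding.
At P = 33: Qd = 147 - 3·33 = 48 and Qs = 7·33 - 93 = 138.
Surplus = Qs - Qd = 90.
Government expenditure = surplus × support price = 90 × 33 = 2970.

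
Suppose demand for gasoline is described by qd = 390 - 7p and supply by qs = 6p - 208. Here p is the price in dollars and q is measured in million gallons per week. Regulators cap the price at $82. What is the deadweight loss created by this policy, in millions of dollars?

0

Setting quantity demanded equal to quantity supplied, 390 - 7p = 6p - 208, gives p* = 46 and q* = 68.
Since 82 is above p* = 46, the ceiling does not bind and the free-market outcome prevails.
Since the control does not bind, no trades are prevented and deadweight loss is zero.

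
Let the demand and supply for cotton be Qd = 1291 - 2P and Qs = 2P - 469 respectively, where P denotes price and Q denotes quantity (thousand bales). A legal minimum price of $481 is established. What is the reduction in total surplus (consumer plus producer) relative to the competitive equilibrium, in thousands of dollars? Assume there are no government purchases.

Without the control the market clears where 1291 - 2P = 2P - 469, i.e. P* = 440 and Q* = 411.
Because the floor (481) lies above the market-clearing price, it is binding.
At P = 481: Qd = 1291 - 2·481 = 329 and Qs = 2·481 - 469 = 493.
Quantity traded falls to 329. At Q = 329 the demand price is (1291 - 329)/2 = 481 and the supply price is (469 + 329)/2 = 399.
Deadweight loss = ½ · (481 - 399) · (411 - 329) = ½ · 82 · 82 = 3362.

3362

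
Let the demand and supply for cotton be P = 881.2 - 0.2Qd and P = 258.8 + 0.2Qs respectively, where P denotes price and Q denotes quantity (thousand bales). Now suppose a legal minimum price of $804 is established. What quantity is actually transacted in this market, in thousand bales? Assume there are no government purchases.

Rearranging demand gives Qd = 4406 - 5P; rearranging supply gives Qs = 5P - 1294. Without the control the market clears where 4406 - 5P = 5P - 1294, i.e. P* = 570 and Q* = 1556.
The floor of 804 is above the equilibrium price 570, so it binds.
At P = 804: Qd = 4406 - 5·804 = 386 and Qs = 5·804 - 1294 = 2726.
The quantity actually transacted is the short side, demand: 386.

386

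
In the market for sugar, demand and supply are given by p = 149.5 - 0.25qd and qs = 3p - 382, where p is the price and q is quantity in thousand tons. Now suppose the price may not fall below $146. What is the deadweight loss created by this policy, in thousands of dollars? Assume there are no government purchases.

Rearranging demand gives qd = 598 - 4p. Without the control the market clears where 598 - 4p = 3p - 382, i.e. p* = 140 and q* = 38.
The floor of 146 is above the equilibrium price 140, so it binds.
At p = 146: qd = 598 - 4·146 = 14 and qs = 3·146 - 382 = 56.
Quantity traded falls to 14. At q = 14 the demand price is (598 - 14)/4 = 146 and the supply price is (382 + 14)/3 = 132.
Deadweight loss = ½ · (146 - 132) · (38 - 14) = ½ · 14 · 24 = 168.

168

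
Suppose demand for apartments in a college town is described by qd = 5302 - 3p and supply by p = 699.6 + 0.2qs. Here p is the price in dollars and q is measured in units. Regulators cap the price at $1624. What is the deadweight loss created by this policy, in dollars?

Rearranging supply gives qs = 5p - 3498. Without the control the market clears where 5302 - 3p = 5p - 3498, i.e. p* = 1100 and q* = 2002.
The ceiling of 1624 is above the equilibrium price 1100, so it is not binding; the market clears at p* = 1100, q* = 2002.
Since the control does not bind, no trades are prevented and deadweight loss is zero.

0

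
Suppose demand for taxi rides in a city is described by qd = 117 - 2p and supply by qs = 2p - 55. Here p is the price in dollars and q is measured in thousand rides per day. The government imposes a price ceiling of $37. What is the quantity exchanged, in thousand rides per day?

Setting quantity demanded equal to quantity supplied, 117 - 2p = 2p - 55, gives p* = 43 and q* = 31.
Since 37 < 43, the ceiling is binding.
At p = 37: qd = 117 - 2·37 = 43 and qs = 2·37 - 55 = 19.
The quantity actually transacted is the short side, supply: 19.

19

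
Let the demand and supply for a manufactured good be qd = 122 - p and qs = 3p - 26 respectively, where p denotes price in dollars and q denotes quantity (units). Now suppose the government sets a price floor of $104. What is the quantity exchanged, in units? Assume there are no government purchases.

18

Without the control the market clears where 122 - p = 3p - 26, i.e. p* = 37 and q* = 85.
Because the floor (104) lies above the market-clearing price, it is binding.
At p = 104: qd = 122 - 104 = 18 and qs = 3·104 - 26 = 286.
The quantity actually transacted is the short side, demand: 18.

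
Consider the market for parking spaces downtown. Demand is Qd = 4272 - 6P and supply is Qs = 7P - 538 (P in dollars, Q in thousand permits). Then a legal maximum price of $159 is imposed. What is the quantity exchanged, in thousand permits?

575

Equilibrium: 4272 - 6P = 7P - 538, so 4810 = 13P and P* = 370, Q* = 2052.
Because the ceiling (159) lies below the market-clearing price, it is binding.
At P = 159: Qd = 4272 - 6·159 = 3318 and Qs = 7·159 - 538 = 575.
The quantity actually transacted is the short side, supply: 575.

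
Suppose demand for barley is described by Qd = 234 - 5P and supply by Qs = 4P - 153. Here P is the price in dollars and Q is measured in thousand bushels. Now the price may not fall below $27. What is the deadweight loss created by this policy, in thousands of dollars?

0

Without the control the market clears where 234 - 5P = 4P - 153, i.e. P* = 43 and Q* = 19.
The floor of 27 is below the equilibrium price 43, so it is not binding; the market clears at P* = 43, Q* = 19.
Since the control does not bind, no trades are prevented and deadweight loss is zero.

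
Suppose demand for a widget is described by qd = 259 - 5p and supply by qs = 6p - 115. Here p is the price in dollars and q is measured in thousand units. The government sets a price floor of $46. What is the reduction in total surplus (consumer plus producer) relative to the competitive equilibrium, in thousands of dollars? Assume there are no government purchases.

Equilibrium: 259 - 5p = 6p - 115, so 374 = 11p and p* = 34, q* = 89.
Because the floor (46) lies above the market-clearing price, it is binding.
At p = 46: qd = 259 - 5·46 = 29 and qs = 6·46 - 115 = 161.
Quantity traded falls to 29. At q = 29 the demand price is (259 - 29)/5 = 46 and the supply price is (115 + 29)/6 = 24.
Deadweight loss = ½ · (46 - 24) · (89 - 29) = ½ · 22 · 60 = 660.

660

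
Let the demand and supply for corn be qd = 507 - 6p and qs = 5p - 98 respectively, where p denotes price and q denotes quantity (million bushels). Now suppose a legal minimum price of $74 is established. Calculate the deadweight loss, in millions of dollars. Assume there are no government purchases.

2382.6

In a free market, 507 - 6p = 5p - 98 gives the equilibrium p* = 55, q* = 177.
Since 74 > 55, the floor is binding.
At p = 74: qd = 507 - 6·74 = 63 and qs = 5·74 - 98 = 272.
Quantity traded falls to 63. At q = 63 the demand price is (507 - 63)/6 = 74 and the supply price is (98 + 63)/5 = 32.2.
Deadweight loss = ½ · (74 - 32.2) · (177 - 63) = ½ · 41.8 · 114 = 2382.6.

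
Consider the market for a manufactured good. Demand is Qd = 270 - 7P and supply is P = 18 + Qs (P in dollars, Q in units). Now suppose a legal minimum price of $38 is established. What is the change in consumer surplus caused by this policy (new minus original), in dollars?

Rearranging supply gives Qs = P - 18. Without the control the market clears where 270 - 7P = P - 18, i.e. P* = 36 and Q* = 18.
Because the floor (38) lies above the market-clearing price, it is binding.
At P = 38: Qd = 270 - 7·38 = 4 and Qs = 38 - 18 = 20.
Consumer surplus without the control is ½ · (270/7 - 36) · 18 = 162/7.
With the floor, consumers buy 4 units at 38, so CS = ½ · (270/7 - 38) · 4 = 8/7.
Change in consumer surplus = 8/7 - 162/7 = -22.

-22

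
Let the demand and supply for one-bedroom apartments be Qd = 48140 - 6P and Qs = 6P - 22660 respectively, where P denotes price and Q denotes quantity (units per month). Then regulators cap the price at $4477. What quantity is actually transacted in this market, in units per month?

Setting quantity demanded equal to quantity supplied, 48140 - 6P = 6P - 22660, gives P* = 5900 and Q* = 12740.
Since 4477 < 5900, the ceiling is binding.
At P = 4477: Qd = 48140 - 6·4477 = 21278 and Qs = 6·4477 - 22660 = 4202.
The quantity actually transacted is the short side, supply: 4202.

4202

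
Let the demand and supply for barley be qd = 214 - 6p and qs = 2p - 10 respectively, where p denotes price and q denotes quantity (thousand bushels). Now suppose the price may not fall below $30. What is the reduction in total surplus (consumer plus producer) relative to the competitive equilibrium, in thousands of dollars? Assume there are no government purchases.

48

Setting quantity demanded equal to quantity supplied, 214 - 6p = 2p - 10, gives p* = 28 and q* = 46.
The floor of 30 is above the equilibrium price 28, so it binds.
At p = 30: qd = 214 - 6·30 = 34 and qs = 2·30 - 10 = 50.
Quantity traded falls to 34. At q = 34 the demand price is (214 - 34)/6 = 30 and the supply price is (10 + 34)/2 = 22.
Deadweight loss = ½ · (30 - 22) · (46 - 34) = ½ · 8 · 12 = 48.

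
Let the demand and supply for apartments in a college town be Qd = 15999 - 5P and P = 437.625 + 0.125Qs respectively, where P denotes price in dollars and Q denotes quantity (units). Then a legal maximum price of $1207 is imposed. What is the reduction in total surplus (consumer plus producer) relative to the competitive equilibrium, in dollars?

892829.6

Rearranging supply gives Qs = 8P - 3501. Setting quantity demanded equal to quantity supplied, 15999 - 5P = 8P - 3501, gives P* = 1500 and Q* = 8499.
Since 1207 < 1500, the ceiling is binding.
At P = 1207: Qd = 15999 - 5·1207 = 9964 and Qs = 8·1207 - 3501 = 6155.
Quantity traded falls to 6155. At Q = 6155 the demand price is (15999 - 6155)/5 = 1968.8 and the supply price is (3501 + 6155)/8 = 1207.
Deadweight loss = ½ · (1968.8 - 1207) · (8499 - 6155) = ½ · 761.8 · 2344 = 892829.6.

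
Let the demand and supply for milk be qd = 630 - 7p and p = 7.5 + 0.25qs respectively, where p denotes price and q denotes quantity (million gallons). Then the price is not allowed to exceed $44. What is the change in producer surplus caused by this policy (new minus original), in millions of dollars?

Rearranging supply gives qs = 4p - 30. Setting quantity demanded equal to quantity supplied, 630 - 7p = 4p - 30, gives p* = 60 and q* = 210.
Since 44 < 60, the ceiling is binding.
At p = 44: qd = 630 - 7·44 = 322 and qs = 4·44 - 30 = 146.
Producer surplus without the control is ½ · (60 - 7.5) · 210 = 5512.5.
With the ceiling, producers sell 146 units at 44, so PS = ½ · (44 - 7.5) · 146 = 2664.5.
Change in producer surplus = 2664.5 - 5512.5 = -2848.

-2848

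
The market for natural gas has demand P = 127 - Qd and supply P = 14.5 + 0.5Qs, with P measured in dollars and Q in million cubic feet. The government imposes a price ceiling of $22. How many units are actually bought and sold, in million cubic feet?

Rearranging demand gives Qd = 127 - P; rearranging supply gives Qs = 2P - 29. In a free market, 127 - P = 2P - 29 gives the equilibrium P* = 52, Q* = 75.
Because the ceiling (22) lies below the market-clearing price, it is binding.
At P = 22: Qd = 127 - 22 = 105 and Qs = 2·22 - 29 = 15.
The quantity actually transacted is the short side, supply: 15.

15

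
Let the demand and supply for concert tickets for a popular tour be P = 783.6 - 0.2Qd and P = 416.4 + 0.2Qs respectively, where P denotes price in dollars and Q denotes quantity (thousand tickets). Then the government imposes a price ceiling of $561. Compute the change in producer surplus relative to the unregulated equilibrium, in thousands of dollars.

-31999.5

Rearranging demand gives Qd = 3918 - 5P; rearranging supply gives Qs = 5P - 2082. Equilibrium: 3918 - 5P = 5P - 2082, so 6000 = 10P and P* = 600, Q* = 918.
Since 561 < 600, the ceiling is binding.
At P = 561: Qd = 3918 - 5·561 = 1113 and Qs = 5·561 - 2082 = 723.
Producer surplus without the control is ½ · (600 - 416.4) · 918 = 84272.4.
With the ceiling, producers sell 723 units at 561, so PS = ½ · (561 - 416.4) · 723 = 52272.9.
Change in producer surplus = 52272.9 - 84272.4 = -31999.5.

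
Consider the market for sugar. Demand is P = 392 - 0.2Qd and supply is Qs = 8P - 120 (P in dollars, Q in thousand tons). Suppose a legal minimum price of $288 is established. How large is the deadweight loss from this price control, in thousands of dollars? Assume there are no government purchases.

Rearranging demand gives Qd = 1960 - 5P. Equilibrium: 1960 - 5P = 8P - 120, so 2080 = 13P and P* = 160, Q* = 1160.
Because the floor (288) lies above the market-clearing price, it is binding.
At P = 288: Qd = 1960 - 5·288 = 520 and Qs = 8·288 - 120 = 2184.
Quantity traded falls to 520. At Q = 520 the demand price is (1960 - 520)/5 = 288 and the supply price is (120 + 520)/8 = 80.
Deadweight loss = ½ · (288 - 80) · (1160 - 520) = ½ · 208 · 640 = 66560.

66560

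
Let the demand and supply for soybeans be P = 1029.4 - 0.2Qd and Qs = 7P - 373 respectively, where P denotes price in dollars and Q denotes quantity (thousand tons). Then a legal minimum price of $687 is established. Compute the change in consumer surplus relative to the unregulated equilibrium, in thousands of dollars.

-517446.5

Rearranging demand gives Qd = 5147 - 5P. Setting quantity demanded equal to quantity supplied, 5147 - 5P = 7P - 373, gives P* = 460 and Q* = 2847.
Since 687 > 460, the floor is binding.
At P = 687: Qd = 5147 - 5·687 = 1712 and Qs = 7·687 - 373 = 4436.
Consumer surplus without the control is ½ · (1029.4 - 460) · 2847 = 810540.9.
With the floor, consumers buy 1712 units at 687, so CS = ½ · (1029.4 - 687) · 1712 = 293094.4.
Change in consumer surplus = 293094.4 - 810540.9 = -517446.5.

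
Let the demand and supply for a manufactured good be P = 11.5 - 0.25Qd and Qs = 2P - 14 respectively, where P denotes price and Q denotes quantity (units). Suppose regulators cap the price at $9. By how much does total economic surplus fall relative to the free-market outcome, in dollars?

1.5

Rearranging demand gives Qd = 46 - 4P. Without the control the market clears where 46 - 4P = 2P - 14, i.e. P* = 10 and Q* = 6.
The ceiling of 9 is below the equilibrium price 10, so it binds.
At P = 9: Qd = 46 - 4·9 = 10 and Qs = 2·9 - 14 = 4.
Quantity traded falls to 4. At Q = 4 the demand price is (46 - 4)/4 = 10.5 and the supply price is (14 + 4)/2 = 9.
Deadweight loss = ½ · (10.5 - 9) · (6 - 4) = ½ · 1.5 · 2 = 1.5.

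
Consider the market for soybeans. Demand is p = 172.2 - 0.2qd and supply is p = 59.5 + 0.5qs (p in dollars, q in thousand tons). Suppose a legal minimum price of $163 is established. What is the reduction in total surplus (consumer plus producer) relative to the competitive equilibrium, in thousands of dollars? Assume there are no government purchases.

Rearranging demand gives qd = 861 - 5p; rearranging supply gives qs = 2p - 119. Without the control the market clears where 861 - 5p = 2p - 119, i.e. p* = 140 and q* = 161.
Because the floor (163) lies above the market-clearing price, it is binding.
At p = 163: qd = 861 - 5·163 = 46 and qs = 2·163 - 119 = 207.
Quantity traded falls to 46. At q = 46 the demand price is (861 - 46)/5 = 163 and the supply price is (119 + 46)/2 = 82.5.
Deadweight loss = ½ · (163 - 82.5) · (161 - 46) = ½ · 80.5 · 115 = 4628.75.

4628.75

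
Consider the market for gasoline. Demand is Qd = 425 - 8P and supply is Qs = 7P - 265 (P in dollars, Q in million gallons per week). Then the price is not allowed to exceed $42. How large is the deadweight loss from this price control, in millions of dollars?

Setting quantity demanded equal to quantity supplied, 425 - 8P = 7P - 265, gives P* = 46 and Q* = 57.
Since 42 < 46, the ceiling is binding.
At P = 42: Qd = 425 - 8·42 = 89 and Qs = 7·42 - 265 = 29.
Quantity traded falls to 29. At Q = 29 the demand price is (425 - 29)/8 = 49.5 and the supply price is (265 + 29)/7 = 42.
Deadweight loss = ½ · (49.5 - 42) · (57 - 29) = ½ · 7.5 · 28 = 105.

105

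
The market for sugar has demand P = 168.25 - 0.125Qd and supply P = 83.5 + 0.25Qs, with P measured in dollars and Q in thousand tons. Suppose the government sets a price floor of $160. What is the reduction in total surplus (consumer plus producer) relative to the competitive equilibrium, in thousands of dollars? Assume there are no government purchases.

Rearranging demand gives Qd = 1346 - 8P; rearranging supply gives Qs = 4P - 334. Equilibrium: 1346 - 8P = 4P - 334, so 1680 = 12P and P* = 140, Q* = 226.
The floor of 160 is above the equilibrium price 140, so it binds.
At P = 160: Qd = 1346 - 8·160 = 66 and Qs = 4·160 - 334 = 306.
Quantity traded falls to 66. At Q = 66 the demand price is (1346 - 66)/8 = 160 and the supply price is (334 + 66)/4 = 100.
Deadweight loss = ½ · (160 - 100) · (226 - 66) = ½ · 60 · 160 = 4800.

4800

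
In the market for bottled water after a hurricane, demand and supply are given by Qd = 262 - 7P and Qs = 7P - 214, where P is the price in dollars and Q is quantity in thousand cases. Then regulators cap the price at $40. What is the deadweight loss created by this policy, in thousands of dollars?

0

In a free market, 262 - 7P = 7P - 214 gives the equilibrium P* = 34, Q* = 24.
The ceiling of 40 is above the equilibrium price 34, so it is not binding; the market clears at P* = 34, Q* = 24.
Since the control does not bind, no trades are prevented and deadweight loss is zero.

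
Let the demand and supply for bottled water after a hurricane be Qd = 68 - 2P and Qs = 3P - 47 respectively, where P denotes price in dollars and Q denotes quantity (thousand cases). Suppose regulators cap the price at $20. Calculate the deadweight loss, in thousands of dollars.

In a free market, 68 - 2P = 3P - 47 gives the equilibrium P* = 23, Q* = 22.
The ceiling of 20 is below the equilibrium price 23, so it binds.
At P = 20: Qd = 68 - 2·20 = 28 and Qs = 3·20 - 47 = 13.
Quantity traded falls to 13. At Q = 13 the demand price is (68 - 13)/2 = 27.5 and the supply price is (47 + 13)/3 = 20.
Deadweight loss = ½ · (27.5 - 20) · (22 - 13) = ½ · 7.5 · 9 = 33.75.

33.75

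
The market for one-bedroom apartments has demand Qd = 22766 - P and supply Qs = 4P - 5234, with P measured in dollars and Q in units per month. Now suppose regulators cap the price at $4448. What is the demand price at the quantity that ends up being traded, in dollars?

Equilibrium: 22766 - P = 4P - 5234, so 28000 = 5P and P* = 5600, Q* = 17166.
Since 4448 < 5600, the ceiling is binding.
At P = 4448: Qd = 22766 - 4448 = 18318 and Qs = 4·4448 - 5234 = 12558.
Only 12558 units reach the market. On the demand curve, the marginal buyer's willingness to pay at Q = 12558 is (22766 - 12558) = 10208.

10208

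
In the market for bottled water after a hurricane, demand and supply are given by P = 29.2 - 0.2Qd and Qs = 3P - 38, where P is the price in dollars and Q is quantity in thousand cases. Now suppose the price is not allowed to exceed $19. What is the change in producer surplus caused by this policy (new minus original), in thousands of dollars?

-100

Rearranging demand gives Qd = 146 - 5P. In a free market, 146 - 5P = 3P - 38 gives the equilibrium P* = 23, Q* = 31.
Since 19 < 23, the ceiling is binding.
At P = 19: Qd = 146 - 5·19 = 51 and Qs = 3·19 - 38 = 19.
Producer surplus without the control is ½ · (23 - 38/3) · 31 = 961/6.
With the ceiling, producers sell 19 units at 19, so PS = ½ · (19 - 38/3) · 19 = 361/6.
Change in producer surplus = 361/6 - 961/6 = -100.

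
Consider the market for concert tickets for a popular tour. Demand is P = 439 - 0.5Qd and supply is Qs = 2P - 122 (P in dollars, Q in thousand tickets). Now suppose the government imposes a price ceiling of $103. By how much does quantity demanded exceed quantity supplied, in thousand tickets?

588

Rearranging demand gives Qd = 878 - 2P. Equilibrium: 878 - 2P = 2P - 122, so 1000 = 4P and P* = 250, Q* = 378.
Because the ceiling (103) lies below the market-clearing price, it is binding.
At P = 103: Qd = 878 - 2·103 = 672 and Qs = 2·103 - 122 = 84.
Shortage = Qd - Qs = 672 - 84 = 588.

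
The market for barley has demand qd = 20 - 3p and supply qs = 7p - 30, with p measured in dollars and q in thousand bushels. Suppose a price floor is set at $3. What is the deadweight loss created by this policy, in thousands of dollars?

Without the control the market clears where 20 - 3p = 7p - 30, i.e. p* = 5 and q* = 5.
The floor of 3 is below the equilibrium price 5, so it is not binding; the market clears at p* = 5, q* = 5.
Since the control does not bind, no trades are prevented and deadweight loss is zero.

0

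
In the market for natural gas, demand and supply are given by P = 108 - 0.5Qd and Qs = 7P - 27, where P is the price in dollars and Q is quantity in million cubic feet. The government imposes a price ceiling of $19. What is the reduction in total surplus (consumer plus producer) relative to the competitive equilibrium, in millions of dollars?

Rearranging demand gives Qd = 216 - 2P. In a free market, 216 - 2P = 7P - 27 gives the equilibrium P* = 27, Q* = 162.
Because the ceiling (19) lies below the market-clearing price, it is binding.
At P = 19: Qd = 216 - 2·19 = 178 and Qs = 7·19 - 27 = 106.
Quantity traded falls to 106. At Q = 106 the demand price is (216 - 106)/2 = 55 and the supply price is (27 + 106)/7 = 19.
Deadweight loss = ½ · (55 - 19) · (162 - 106) = ½ · 36 · 56 = 1008.

1008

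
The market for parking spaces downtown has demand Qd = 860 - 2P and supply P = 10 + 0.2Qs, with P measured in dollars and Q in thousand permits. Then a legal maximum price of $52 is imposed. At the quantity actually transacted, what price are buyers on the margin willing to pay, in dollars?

325

Rearranging supply gives Qs = 5P - 50. Without the control the market clears where 860 - 2P = 5P - 50, i.e. P* = 130 and Q* = 600.
Because the ceiling (52) lies below the market-clearing price, it is binding.
At P = 52: Qd = 860 - 2·52 = 756 and Qs = 5·52 - 50 = 210.
Only 210 units reach the market. On the demand curve, the marginal buyer's willingness to pay at Q = 210 is (860 - 210)/2 = 325.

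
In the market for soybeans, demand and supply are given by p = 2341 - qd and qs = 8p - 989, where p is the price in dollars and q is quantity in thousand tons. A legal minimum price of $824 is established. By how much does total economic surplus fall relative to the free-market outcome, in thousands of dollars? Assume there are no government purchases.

Rearranging demand gives qd = 2341 - p. Without the control the market clears where 2341 - p = 8p - 989, i.e. p* = 370 and q* = 1971.
Because the floor (824) lies above the market-clearing price, it is binding.
At p = 824: qd = 2341 - 824 = 1517 and qs = 8·824 - 989 = 5603.
Quantity traded falls to 1517. At q = 1517 the demand price is 2341 - 1517 = 824 and the supply price is (989 + 1517)/8 = 313.25.
Deadweight loss = ½ · (824 - 313.25) · (1971 - 1517) = ½ · 510.75 · 454 = 115940.25.

115940.25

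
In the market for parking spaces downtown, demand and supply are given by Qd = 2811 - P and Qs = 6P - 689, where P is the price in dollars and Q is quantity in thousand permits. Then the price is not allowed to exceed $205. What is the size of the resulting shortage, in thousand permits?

2065

Equilibrium: 2811 - P = 6P - 689, so 3500 = 7P and P* = 500, Q* = 2311.
The ceiling of 205 is below the equilibrium price 500, so it binds.
At P = 205: Qd = 2811 - 205 = 2606 and Qs = 6·205 - 689 = 541.
Shortage = Qd - Qs = 2606 - 541 = 2065.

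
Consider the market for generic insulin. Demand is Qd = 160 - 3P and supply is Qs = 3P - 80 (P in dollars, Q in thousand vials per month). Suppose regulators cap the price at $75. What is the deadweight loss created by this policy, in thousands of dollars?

0

Without the control the market clears where 160 - 3P = 3P - 80, i.e. P* = 40 and Q* = 40.
The ceiling of 75 is above the equilibrium price 40, so it is not binding; the market clears at P* = 40, Q* = 40.
Since the control does not bind, no trades are prevented and deadweight loss is zero.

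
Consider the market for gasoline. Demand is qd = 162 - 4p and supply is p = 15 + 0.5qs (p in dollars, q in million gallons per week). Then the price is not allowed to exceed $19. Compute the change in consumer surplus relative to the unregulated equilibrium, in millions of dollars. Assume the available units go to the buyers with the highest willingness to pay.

Rearranging supply gives qs = 2p - 30. Without the control the market clears where 162 - 4p = 2p - 30, i.e. p* = 32 and q* = 34.
The ceiling of 19 is below the equilibrium price 32, so it binds.
At p = 19: qd = 162 - 4·19 = 86 and qs = 2·19 - 30 = 8.
Consumer surplus without the control is ½ · (40.5 - 32) · 34 = 144.5.
With the ceiling, 8 units are sold at 19 (assume they go to the highest-value buyers). The demand price at q = 8 is 38.5, so CS = ½ · [(40.5 - 19) + (38.5 - 19)] · 8 = 164.
Change in consumer surplus = 164 - 144.5 = 19.5.

19.5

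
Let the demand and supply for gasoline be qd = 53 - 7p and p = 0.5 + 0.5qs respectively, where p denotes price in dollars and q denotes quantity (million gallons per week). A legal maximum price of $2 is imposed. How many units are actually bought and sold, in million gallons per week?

3

Rearranging supply gives qs = 2p - 1. Setting quantity demanded equal to quantity supplied, 53 - 7p = 2p - 1, gives p* = 6 and q* = 11.
Because the ceiling (2) lies below the market-clearing price, it is binding.
At p = 2: qd = 53 - 7·2 = 39 and qs = 2·2 - 1 = 3.
The quantity actually transacted is the short side, supply: 3.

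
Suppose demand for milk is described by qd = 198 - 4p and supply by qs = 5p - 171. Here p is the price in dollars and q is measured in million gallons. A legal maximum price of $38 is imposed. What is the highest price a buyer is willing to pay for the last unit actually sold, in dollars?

44.75

Setting quantity demanded equal to quantity supplied, 198 - 4p = 5p - 171, gives p* = 41 and q* = 34.
The ceiling of 38 is below the equilibrium price 41, so it binds.
At p = 38: qd = 198 - 4·38 = 46 and qs = 5·38 - 171 = 19.
Only 19 units reach the market. On the demand curve, the marginal buyer's willingness to pay at q = 19 is (198 - 19)/4 = 44.75.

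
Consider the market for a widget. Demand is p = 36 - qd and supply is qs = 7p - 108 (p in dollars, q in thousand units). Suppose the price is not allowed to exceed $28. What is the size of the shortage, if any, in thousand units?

0

Rearranging demand gives qd = 36 - p. Without the control the market clears where 36 - p = 7p - 108, i.e. p* = 18 and q* = 18.
Since 28 is above p* = 18, the ceiling does not bind and the free-market outcome prevails.
Since the control does not bind, there is no shortage.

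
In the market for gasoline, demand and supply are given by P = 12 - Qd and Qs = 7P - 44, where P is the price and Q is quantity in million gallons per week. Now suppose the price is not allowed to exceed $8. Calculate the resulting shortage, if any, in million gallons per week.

Rearranging demand gives Qd = 12 - P. In a free market, 12 - P = 7P - 44 gives the equilibrium P* = 7, Q* = 5.
Since 8 is above P* = 7, the ceiling does not bind and the free-market outcome prevails.
Since the control does not bind, there is no shortage.

0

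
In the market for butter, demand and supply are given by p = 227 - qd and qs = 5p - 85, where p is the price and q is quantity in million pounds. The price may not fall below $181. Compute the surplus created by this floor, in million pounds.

Rearranging demand gives qd = 227 - p. Equilibrium: 227 - p = 5p - 85, so 312 = 6p and p* = 52, q* = 175.
Because the floor (181) lies above the market-clearing price, it is binding.
At p = 181: qd = 227 - 181 = 46 and qs = 5·181 - 85 = 820.
Surplus = qs - qd = 820 - 46 = 774.

774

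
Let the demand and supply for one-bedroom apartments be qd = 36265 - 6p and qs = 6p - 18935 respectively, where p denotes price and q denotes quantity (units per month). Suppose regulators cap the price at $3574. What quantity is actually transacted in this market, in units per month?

Without the control the market clears where 36265 - 6p = 6p - 18935, i.e. p* = 4600 and q* = 8665.
The ceiling of 3574 is below the equilibrium price 4600, so it binds.
At p = 3574: qd = 36265 - 6·3574 = 14821 and qs = 6·3574 - 18935 = 2509.
The quantity actually transacted is the short side, supply: 2509.

2509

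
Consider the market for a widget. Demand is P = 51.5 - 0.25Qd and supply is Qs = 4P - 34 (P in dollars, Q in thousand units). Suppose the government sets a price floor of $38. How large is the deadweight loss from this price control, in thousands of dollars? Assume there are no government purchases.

256

Rearranging demand gives Qd = 206 - 4P. Setting quantity demanded equal to quantity supplied, 206 - 4P = 4P - 34, gives P* = 30 and Q* = 86.
Because the floor (38) lies above the market-clearing price, it is binding.
At P = 38: Qd = 206 - 4·38 = 54 and Qs = 4·38 - 34 = 118.
Quantity traded falls to 54. At Q = 54 the demand price is (206 - 54)/4 = 38 and the supply price is (34 + 54)/4 = 22.
Deadweight loss = ½ · (38 - 22) · (86 - 54) = ½ · 16 · 32 = 256.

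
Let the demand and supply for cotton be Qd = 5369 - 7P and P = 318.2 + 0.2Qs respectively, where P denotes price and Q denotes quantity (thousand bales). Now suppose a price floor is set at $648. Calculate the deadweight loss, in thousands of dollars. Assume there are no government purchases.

38841.6

Rearranging supply gives Qs = 5P - 1591. Setting quantity demanded equal to quantity supplied, 5369 - 7P = 5P - 1591, gives P* = 580 and Q* = 1309.
The floor of 648 is above the equilibrium price 580, so it binds.
At P = 648: Qd = 5369 - 7·648 = 833 and Qs = 5·648 - 1591 = 1649.
Quantity traded falls to 833. At Q = 833 the demand price is (5369 - 833)/7 = 648 and the supply price is (1591 + 833)/5 = 484.8.
Deadweight loss = ½ · (648 - 484.8) · (1309 - 833) = ½ · 163.2 · 476 = 38841.6.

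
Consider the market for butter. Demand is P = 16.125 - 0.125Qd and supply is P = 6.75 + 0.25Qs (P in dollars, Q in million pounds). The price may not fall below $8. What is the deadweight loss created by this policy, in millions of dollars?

0

Rearranging demand gives Qd = 129 - 8P; rearranging supply gives Qs = 4P - 27. In a free market, 129 - 8P = 4P - 27 gives the equilibrium P* = 13, Q* = 25.
The floor of 8 is below the equilibrium price 13, so it is not binding; the market clears at P* = 13, Q* = 25.
Since the control does not bind, no trades are prevented and deadweight loss is zero.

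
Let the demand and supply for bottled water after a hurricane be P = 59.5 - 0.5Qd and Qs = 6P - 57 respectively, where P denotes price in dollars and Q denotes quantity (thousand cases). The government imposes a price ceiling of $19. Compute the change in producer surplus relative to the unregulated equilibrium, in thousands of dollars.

-198

Rearranging demand gives Qd = 119 - 2P. Equilibrium: 119 - 2P = 6P - 57, so 176 = 8P and P* = 22, Q* = 75.
The ceiling of 19 is below the equilibrium price 22, so it binds.
At P = 19: Qd = 119 - 2·19 = 81 and Qs = 6·19 - 57 = 57.
Producer surplus without the control is ½ · (22 - 9.5) · 75 = 468.75.
With the ceiling, producers sell 57 units at 19, so PS = ½ · (19 - 9.5) · 57 = 270.75.
Change in producer surplus = 270.75 - 468.75 = -198.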